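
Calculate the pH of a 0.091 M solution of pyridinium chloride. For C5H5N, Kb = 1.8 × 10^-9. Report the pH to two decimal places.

pH = 3.15

C5H5NH+ is the conjugate acid of the weak base C5H5N.
Ka = Kw/Kb = 1.0×10^-14 / 1.8 × 10^-9 = 5.56 × 10^-6
Ka = [H+]²/(0.091 − [H+]) = 5.56 × 10^-6
Neglecting [H+] in the denominator: [H+] = √(5.56 × 10^-6 × 0.091) = 7.11 × 10^-4 M
Check: 0.78% ionized — well under 5%, approximation valid.
pH = −log(7.11 × 10^-4) = 3.15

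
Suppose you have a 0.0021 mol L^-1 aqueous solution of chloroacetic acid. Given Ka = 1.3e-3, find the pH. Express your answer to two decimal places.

ClCH2COOH ⇌ ClCH2COO- + H+
Ka = [H+]²/(0.0021 − [H+]) = 1.3 × 10^-3
[H+] is not negligible relative to C₀; solve [H+]² + 0.0013·[H+] − 2.73e-06 = 0.
[H+] = [−0.0013 + √(0.0013² + 1.09e-05)]/2 = 1.13 × 10^-3 M
pH = −log[H+] = −log(1.13 × 10^-3) = 2.95

pH = 2.95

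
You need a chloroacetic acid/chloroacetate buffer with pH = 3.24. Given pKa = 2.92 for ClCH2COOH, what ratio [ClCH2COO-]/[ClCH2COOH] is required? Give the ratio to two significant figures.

pH = pKa + log(r) ⇒ log(r) = 3.24 − 2.92 = +0.32
r = [ClCH2COO-]/[ClCH2COOH] = 10^(+0.32) = 2.09

ratio = 2.1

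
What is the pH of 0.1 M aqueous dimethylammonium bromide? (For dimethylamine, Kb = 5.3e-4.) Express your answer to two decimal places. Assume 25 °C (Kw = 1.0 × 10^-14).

(CH3)2NH2+ is the conjugate acid of the weak base (CH3)2NH.
Ka = Kw/Kb = 1.0×10^-14 / 5.3 × 10^-4 = 1.89 × 10^-11
Ka = x²/(0.1 − x) = 1.89 × 10^-11
Assume x ≪ 0.1: x ≈ √(1.89 × 10^-11 × 0.1) = 1.37 × 10^-6 M
(x/C₀ = 0.0014% < 5%, so the approximation holds.)
pH = −log[H+] = −log(1.37 × 10^-6) = 5.86

pH = 5.86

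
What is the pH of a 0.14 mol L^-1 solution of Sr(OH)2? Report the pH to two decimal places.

Sr(OH)2 is a strong base (each formula unit releases 2 OH-); [OH-] = 0.28 M.
pOH = -log(0.28) = 0.55
pH = 14.00 - 0.55 = 13.45

pH = 13.45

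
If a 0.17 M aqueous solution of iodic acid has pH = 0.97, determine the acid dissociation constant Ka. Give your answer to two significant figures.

[H+] = 10^(-0.97) = 1.07 × 10^-1 M
At equilibrium [HA] = 0.17 − 1.07 × 10^-1 = 6.30 × 10^-2 M
Ka = [H+][A-]/[HA] = (1.07 × 10^-1)² / 6.30 × 10^-2 = 1.8 × 10^-1

Ka = 1.8 × 10^-1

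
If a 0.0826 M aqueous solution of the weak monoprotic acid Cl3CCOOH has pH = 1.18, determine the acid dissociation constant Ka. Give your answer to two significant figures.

[H+] = 10^(-1.18) = 6.61 × 10^-2 M
At equilibrium [HA] = 0.0826 − 6.61 × 10^-2 = 1.65 × 10^-2 M
Ka = [H+][A-]/[HA] = (6.61 × 10^-2)² / 1.65 × 10^-2 = 2.6 × 10^-1

Ka = 2.6 × 10^-1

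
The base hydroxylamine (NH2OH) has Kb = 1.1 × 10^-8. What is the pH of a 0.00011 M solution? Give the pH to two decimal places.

NH2OH + H2O ⇌ NH3OH+ + OH-
Kb = [OH-]²/(0.00011 − [OH-]) = 1.1 × 10^-8
Since Kb ≪ C₀, [OH-] ≈ √(Kb·C₀) = 1.10 × 10^-6 M.
Check: 1% ionized — well under 5%, approximation valid.
pOH = −log(1.10 × 10^-6) = 5.96; pH = 14.00 − 5.96 = 8.04

pH = 8.04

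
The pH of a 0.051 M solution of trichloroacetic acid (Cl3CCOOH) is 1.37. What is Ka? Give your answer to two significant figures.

[H+] = 10^(-1.37) = 4.27 × 10^-2 M
At equilibrium [HA] = 0.051 − 4.27 × 10^-2 = 8.30 × 10^-3 M
Ka = [H+][A-]/[HA] = (4.27 × 10^-2)² / 8.30 × 10^-3 = 2.2 × 10^-1

Ka = 2.2 × 10^-1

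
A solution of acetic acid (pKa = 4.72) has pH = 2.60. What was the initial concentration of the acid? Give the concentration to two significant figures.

[H+] = 10^(-2.60) = 2.51 × 10^-3 M = x
Ka = 10^(−4.72) = 1.91 × 10^-5
Ka = x²/(C₀ − x) ⇒ C₀ = x + x²/Ka
C₀ = 2.51 × 10^-3 + (2.51 × 10^-3)²/(1.91 × 10^-5) = 3.32 × 10^-1 M

C₀ = 3.3 × 10^-1 M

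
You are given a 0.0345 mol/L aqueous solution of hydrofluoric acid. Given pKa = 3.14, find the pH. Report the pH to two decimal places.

pH = 2.33

HF ⇌ F- + H+
Ka = 10^(−3.14) = 7.24 × 10^-4
From the ICE table, Ka = [H+]²/(0.0345 − [H+]) = 7.24 × 10^-4.
The 5% rule fails; solving [H+]² + Ka·[H+] − Ka·C₀ = 0 exactly:
[H+] = (−Ka + √(Ka² + 4·Ka·C₀))/2 = 4.65 × 10^-3 M
pH = −log[H+] = −log(4.65 × 10^-3) = 2.33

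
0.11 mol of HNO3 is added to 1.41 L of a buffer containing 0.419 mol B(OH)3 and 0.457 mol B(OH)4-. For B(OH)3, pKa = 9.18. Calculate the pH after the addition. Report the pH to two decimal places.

pH = 9.00

Added H+ converts B(OH)4- to B(OH)3: B(OH)3 → 0.529 mol, B(OH)4- → 0.347 mol.
pH = pKa + log([A⁻]/[HA]) = 9.18 + log(0.347/0.529) = 9.18 -0.183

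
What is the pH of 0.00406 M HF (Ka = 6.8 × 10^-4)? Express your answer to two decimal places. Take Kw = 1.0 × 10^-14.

pH = 2.87

HF ⇌ F- + H+
Ka = x²/(0.00406 − x) = 6.8 × 10^-4
The 5% rule fails; solving x² + Ka·x − Ka·C₀ = 0 exactly:
x = (−Ka + √(Ka² + 4·Ka·C₀))/2 = 1.36 × 10^-3 M
pH = −log(1.36 × 10^-3) = 2.87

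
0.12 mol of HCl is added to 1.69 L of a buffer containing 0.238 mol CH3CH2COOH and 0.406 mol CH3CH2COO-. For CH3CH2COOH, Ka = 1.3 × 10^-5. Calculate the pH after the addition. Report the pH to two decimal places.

pH = 4.79

After neutralization: n(CH3CH2COOH) = 0.358 mol, n(CH3CH2COO-) = 0.286 mol.
pKa = −log(1.3 × 10^-5) = 4.886
Henderson–Hasselbalch with mole ratio 0.286/0.358: pH = 4.886 + (-0.098)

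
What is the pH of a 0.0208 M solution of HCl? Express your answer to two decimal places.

HCl is a strong acid and dissociates completely, so [H+] = 0.0208 M.
pH = -log(0.0208) = 1.68

pH = 1.68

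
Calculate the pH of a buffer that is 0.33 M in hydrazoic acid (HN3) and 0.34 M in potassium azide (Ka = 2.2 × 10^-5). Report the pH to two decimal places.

pH = 4.67

pKa = −log(2.2 × 10^-5) = 4.658
Henderson–Hasselbalch: pH = pKa + log([N3-]/[HN3]) = 4.658 + log(0.34/0.33)
pH = 4.658 + (+0.013) = 4.67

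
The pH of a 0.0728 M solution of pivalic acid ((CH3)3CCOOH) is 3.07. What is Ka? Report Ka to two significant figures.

Ka = 1.0 × 10^-5

[H+] = 10^(-3.07) = 8.51 × 10^-4 M
At equilibrium [HA] = 0.0728 − 8.51 × 10^-4 = 7.19 × 10^-2 M
Ka = [H+][A-]/[HA] = (8.51 × 10^-4)² / 7.19 × 10^-2 = 1.0 × 10^-5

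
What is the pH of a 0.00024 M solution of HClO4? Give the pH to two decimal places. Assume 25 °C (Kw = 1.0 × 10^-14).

pH = 3.62

HClO4 is a strong acid and dissociates completely, so [H+] = 0.00024 M.
pH = -log(0.00024) = 3.62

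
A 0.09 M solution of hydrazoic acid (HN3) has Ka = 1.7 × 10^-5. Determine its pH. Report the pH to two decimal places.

HN3 ⇌ N3- + H+
Ka = [H+]²/(0.09 − [H+]) = 1.7 × 10^-5
Neglecting [H+] in the denominator: [H+] = √(1.7 × 10^-5 × 0.09) = 1.24 × 10^-3 M
Check: 1.4% ionized — well under 5%, approximation valid.
pH = −log[H+] = −log(1.24 × 10^-3) = 2.91

pH = 2.91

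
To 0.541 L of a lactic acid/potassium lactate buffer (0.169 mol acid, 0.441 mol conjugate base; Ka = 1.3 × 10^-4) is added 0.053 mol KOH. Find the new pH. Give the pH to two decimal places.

pH = 4.52

OH- converts CH3CH(OH)COOH to CH3CH(OH)COO-: CH3CH(OH)COOH → 0.116 mol, CH3CH(OH)COO- → 0.494 mol.
pKa = −log(1.3 × 10^-4) = 3.886
pH = pKa + log(n_CH3CH(OH)COO-/n_CH3CH(OH)COOH) = 3.886 + log(0.494/0.116) = 3.886 + (+0.629)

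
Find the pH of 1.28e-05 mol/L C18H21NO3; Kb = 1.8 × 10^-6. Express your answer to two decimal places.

pH = 8.60

C18H21NO3 + H2O ⇌ C18H22NO3+ + OH-
Let x = [OH-] at equilibrium. Kb = x²/(1.28e-05 − x).
The 5% rule fails; solving x² + Kb·x − Kb·C₀ = 0 exactly:
x = [−1.8e-06 + √(1.8e-06² + 9.22e-11)]/2 = 3.98 × 10^-6 M
pOH = 5.40, so pH = 14.00 − pOH = 8.60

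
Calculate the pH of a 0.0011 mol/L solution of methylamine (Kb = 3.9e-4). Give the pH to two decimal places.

pH = 10.69

CH3NH2 + H2O ⇌ CH3NH3+ + OH-
From the ICE table, Kb = x²/(0.0011 − x) = 3.9 × 10^-4.
Here C₀/Kb ≈ 2.82, so the small-x approximation fails. Use the quadratic:
x = (−Kb + √(Kb² + 4·Kb·C₀))/2 = 4.88 × 10^-4 M
pOH = 3.31, so pH = 14.00 − pOH = 10.69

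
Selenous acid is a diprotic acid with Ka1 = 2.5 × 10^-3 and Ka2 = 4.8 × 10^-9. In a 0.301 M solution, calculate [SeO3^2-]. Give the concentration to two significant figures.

4.8 × 10^-9 M

First ionization gives [H+] ≈ [HSeO3-] = 2.62 × 10^-2 M.
Second step: Ka2 = [H+][SeO3^2-]/[HSeO3-] ≈ [SeO3^2-] (since [H+] ≈ [HSeO3-]).
So [SeO3^2-] ≈ Ka2.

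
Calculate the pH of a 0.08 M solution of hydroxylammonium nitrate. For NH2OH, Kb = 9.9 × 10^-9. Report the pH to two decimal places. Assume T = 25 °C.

pH = 3.55

NH3OH+ is the conjugate acid of the weak base NH2OH.
Ka = Kw/Kb = 1.0×10^-14 / 9.9 × 10^-9 = 1.01 × 10^-6
From the ICE table, Ka = [H+]²/(0.08 − [H+]) = 1.01 × 10^-6.
Assume [H+] ≪ 0.08: [H+] ≈ √(1.01 × 10^-6 × 0.08) = 2.84 × 10^-4 M
([H+]/C₀ = 0.36% < 5%, so the approximation holds.)
pH = −log(2.84 × 10^-4) = 3.55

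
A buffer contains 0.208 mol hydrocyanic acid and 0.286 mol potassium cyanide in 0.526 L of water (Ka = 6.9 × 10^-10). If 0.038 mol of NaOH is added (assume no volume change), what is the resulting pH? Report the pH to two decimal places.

After neutralization: n(HCN) = 0.17 mol, n(CN-) = 0.324 mol.
pKa = −log(6.9 × 10^-10) = 9.161
pH = pKa + log([A⁻]/[HA]) = 9.161 + log(0.324/0.17) = 9.161 +0.280

pH = 9.44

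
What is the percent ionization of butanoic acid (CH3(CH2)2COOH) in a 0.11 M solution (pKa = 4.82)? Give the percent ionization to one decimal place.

1.2%

CH3(CH2)2COOH ⇌ CH3(CH2)2COO- + H+; let x = [H+] at equilibrium.
Ka = 10^(−4.82) = 1.51 × 10^-5
x ≈ √(Ka·C₀) = √(1.51 × 10^-5 × 0.11) = 1.29 × 10^-3 M
Fraction ionized = 1.29 × 10^-3 / 0.11 = 0.0117 → 1.2%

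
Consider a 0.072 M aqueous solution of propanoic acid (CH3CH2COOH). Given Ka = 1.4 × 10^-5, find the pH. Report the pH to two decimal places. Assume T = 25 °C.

CH3CH2COOH ⇌ CH3CH2COO- + H+
From the ICE table, Ka = [H+]²/(0.072 − [H+]) = 1.4 × 10^-5.
Since Ka ≪ C₀, [H+] ≈ √(Ka·C₀) = 1.00 × 10^-3 M.
Check: 1.4% ionized — well under 5%, approximation valid.
pH = −log(1.00 × 10^-3) = 3.00

pH = 3.00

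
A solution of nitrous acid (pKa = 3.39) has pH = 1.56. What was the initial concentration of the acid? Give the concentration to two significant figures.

C₀ = 1.9 M

[H+] = 10^(-1.56) = 2.75 × 10^-2 M = x
Ka = 10^(−3.39) = 4.07 × 10^-4
Ka = x²/(C₀ − x) ⇒ C₀ = x + x²/Ka
C₀ = 2.75 × 10^-2 + (2.75 × 10^-2)²/(4.07 × 10^-4) = 1.89 M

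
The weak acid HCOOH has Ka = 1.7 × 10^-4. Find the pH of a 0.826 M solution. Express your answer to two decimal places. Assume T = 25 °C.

HCOOH ⇌ HCOO- + H+
From the ICE table, Ka = x²/(0.826 − x) = 1.7 × 10^-4.
Since Ka ≪ C₀, x ≈ √(Ka·C₀) = 1.18 × 10^-2 M.
pH = −log[H+] = −log(1.18 × 10^-2) = 1.93

pH = 1.93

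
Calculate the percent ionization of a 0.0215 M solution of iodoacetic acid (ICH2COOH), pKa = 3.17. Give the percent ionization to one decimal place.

16.2%

ICH2COOH ⇌ ICH2COO- + H+; let x = [H+] at equilibrium.
Ka = 10^(−3.17) = 6.76 × 10^-4
Solve x² + 0.000676x − 1.45e-05 = 0 → x = 3.49 × 10^-3 M
% ionization = x/C₀ × 100% = 3.49 × 10^-3/0.0215 × 100% = 16.2%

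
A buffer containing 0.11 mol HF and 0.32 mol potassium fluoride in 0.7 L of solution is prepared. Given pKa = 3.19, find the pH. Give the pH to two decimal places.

pH = 3.65

Henderson–Hasselbalch: pH = pKa + log([F-]/[HF]) = 3.19 + log(0.32/0.11)
pH = 3.19 + (+0.464) = 3.65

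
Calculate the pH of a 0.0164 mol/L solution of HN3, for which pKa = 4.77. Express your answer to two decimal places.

pH = 3.28

HN3 ⇌ N3- + H+
Ka = 10^(−4.77) = 1.70 × 10^-5
From the ICE table, Ka = [H+]²/(0.0164 − [H+]) = 1.70 × 10^-5.
Since Ka ≪ C₀, [H+] ≈ √(Ka·C₀) = 5.28 × 10^-4 M.
([H+]/C₀ = 3.2% < 5%, so the approximation holds.)
pH = −log[H+] = −log(5.28 × 10^-4) = 3.28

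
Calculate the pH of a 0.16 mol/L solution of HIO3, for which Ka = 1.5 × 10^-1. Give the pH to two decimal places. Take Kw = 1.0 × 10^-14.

HIO3 ⇌ IO3- + H+
From the ICE table, Ka = [H+]²/(0.16 − [H+]) = 1.5 × 10^-1.
The 5% rule fails; solving [H+]² + Ka·[H+] − Ka·C₀ = 0 exactly:
[H+] = [−0.15 + √(0.15² + 0.096)]/2 = 9.71 × 10^-2 M
pH = −log[H+] = −log(9.71 × 10^-2) = 1.01

pH = 1.01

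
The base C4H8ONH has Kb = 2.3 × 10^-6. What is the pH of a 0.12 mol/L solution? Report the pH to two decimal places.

pH = 10.72

C4H8ONH + H2O ⇌ C4H8ONH2+ + OH-
Kb = [OH-]²/(0.12 − [OH-]) = 2.3 × 10^-6
Since Kb ≪ C₀, [OH-] ≈ √(Kb·C₀) = 5.25 × 10^-4 M.
Check: 0.44% ionized — well under 5%, approximation valid.
pOH = 3.28, so pH = 14.00 − pOH = 10.72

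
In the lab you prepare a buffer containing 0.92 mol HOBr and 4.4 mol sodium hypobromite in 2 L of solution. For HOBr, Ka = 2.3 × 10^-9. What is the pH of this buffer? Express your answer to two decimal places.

pKa = −log(2.3 × 10^-9) = 8.638
Henderson–Hasselbalch: pH = pKa + log([OBr-]/[HOBr]) = 8.638 + log(4.4/0.92)
pH = 8.638 + (+0.680) = 9.32

pH = 9.32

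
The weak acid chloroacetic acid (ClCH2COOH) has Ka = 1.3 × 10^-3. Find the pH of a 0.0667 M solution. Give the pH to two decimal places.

ClCH2COOH ⇌ ClCH2COO- + H+
From the ICE table, Ka = [H+]²/(0.0667 − [H+]) = 1.3 × 10^-3.
[H+] is not negligible relative to C₀; solve [H+]² + 0.0013·[H+] − 8.67e-05 = 0.
[H+] = [−0.0013 + √(0.0013² + 0.000347)]/2 = 8.68 × 10^-3 M
pH = −log[H+] = −log(8.68 × 10^-3) = 2.06

pH = 2.06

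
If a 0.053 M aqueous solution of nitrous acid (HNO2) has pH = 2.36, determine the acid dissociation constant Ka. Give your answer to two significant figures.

Ka = 3.9 × 10^-4

[H+] = 10^(-2.36) = 4.37 × 10^-3 M
At equilibrium [HA] = 0.053 − 4.37 × 10^-3 = 4.86 × 10^-2 M
Ka = [H+][A-]/[HA] = (4.37 × 10^-3)² / 4.86 × 10^-2 = 3.9 × 10^-4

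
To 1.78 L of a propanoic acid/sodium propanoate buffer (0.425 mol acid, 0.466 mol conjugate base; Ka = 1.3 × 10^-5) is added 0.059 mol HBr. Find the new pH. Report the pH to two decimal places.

pH = 4.81

Added H+ converts CH3CH2COO- to CH3CH2COOH: CH3CH2COOH → 0.484 mol, CH3CH2COO- → 0.407 mol.
pKa = −log(1.3 × 10^-5) = 4.886
pH = pKa + log([A⁻]/[HA]) = 4.886 + log(0.407/0.484) = 4.886 -0.075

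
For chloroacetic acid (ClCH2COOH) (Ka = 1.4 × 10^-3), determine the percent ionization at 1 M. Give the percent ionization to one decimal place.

ClCH2COOH ⇌ ClCH2COO- + H+; let x = [H+] at equilibrium.
x ≈ √(Ka·C₀) = √(1.4 × 10^-3 × 1) = 3.74 × 10^-2 M
Fraction ionized = 3.74 × 10^-2 / 1 = 0.0374 → 3.7%

3.7%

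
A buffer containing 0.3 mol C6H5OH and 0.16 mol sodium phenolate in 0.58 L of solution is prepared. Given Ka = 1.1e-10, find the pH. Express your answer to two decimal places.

pKa = −log(1.1 × 10^-10) = 9.959
Using pH = pKa + log([base]/[acid]) with [base]/[acid] = 0.16/0.3:
pH = 9.959 + (-0.273) = 9.69

pH = 9.69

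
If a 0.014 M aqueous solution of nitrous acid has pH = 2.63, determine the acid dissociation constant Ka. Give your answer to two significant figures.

Ka = 4.7 × 10^-4

[H+] = 10^(-2.63) = 2.34 × 10^-3 M
At equilibrium [HA] = 0.014 − 2.34 × 10^-3 = 1.17 × 10^-2 M
Ka = [H+][A-]/[HA] = (2.34 × 10^-3)² / 1.17 × 10^-2 = 4.7 × 10^-4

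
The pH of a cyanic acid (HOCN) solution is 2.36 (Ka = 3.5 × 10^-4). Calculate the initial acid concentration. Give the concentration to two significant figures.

[H+] = 10^(-2.36) = 4.37 × 10^-3 M = x
Ka = x²/(C₀ − x) ⇒ C₀ = x + x²/Ka
C₀ = 4.37 × 10^-3 + (4.37 × 10^-3)²/(3.5 × 10^-4) = 5.89 × 10^-2 M

C₀ = 5.9 × 10^-2 M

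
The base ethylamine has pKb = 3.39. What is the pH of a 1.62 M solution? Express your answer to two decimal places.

pH = 12.41

C2H5NH2 + H2O ⇌ C2H5NH3+ + OH-
Kb = 10^(−3.39) = 4.07 × 10^-4
From the ICE table, Kb = x²/(1.62 − x) = 4.07 × 10^-4.
Neglecting x in the denominator: x = √(4.07 × 10^-4 × 1.62) = 2.57 × 10^-2 M
Check: 1.6% ionized — well under 5%, approximation valid.
pOH = −log(2.57 × 10^-2) = 1.59; pH = 14.00 − 1.59 = 12.41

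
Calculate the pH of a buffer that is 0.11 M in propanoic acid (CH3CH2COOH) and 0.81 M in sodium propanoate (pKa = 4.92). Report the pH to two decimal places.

Using pH = pKa + log([base]/[acid]) with [base]/[acid] = 0.81/0.11:
pH = 4.92 + (+0.867) = 5.79

pH = 5.79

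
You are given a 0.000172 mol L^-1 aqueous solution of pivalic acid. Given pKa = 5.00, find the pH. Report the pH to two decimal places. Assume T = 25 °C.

(CH3)3CCOOH ⇌ (CH3)3CCOO- + H+
Ka = 10^(−5.00) = 1.00 × 10^-5
From the ICE table, Ka = x²/(0.000172 − x) = 1.00 × 10^-5.
The 5% rule fails; solving x² + Ka·x − Ka·C₀ = 0 exactly:
x = (−Ka + √(Ka² + 4·Ka·C₀))/2 = 3.68 × 10^-5 M
pH = −log[H+] = −log(3.68 × 10^-5) = 4.43

pH = 4.43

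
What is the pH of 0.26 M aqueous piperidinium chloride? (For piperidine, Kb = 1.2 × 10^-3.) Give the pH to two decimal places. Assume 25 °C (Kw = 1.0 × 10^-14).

pH = 5.83

C5H10NH2+ is the conjugate acid of the weak base C5H10NH.
Ka = Kw/Kb = 1.0×10^-14 / 1.2 × 10^-3 = 8.33 × 10^-12
Ka = x²/(0.26 − x) = 8.33 × 10^-12
Neglecting x in the denominator: x = √(8.33 × 10^-12 × 0.26) = 1.47 × 10^-6 M
Check: 0.00057% ionized — well under 5%, approximation valid.
pH = −log[H+] = −log(1.47 × 10^-6) = 5.83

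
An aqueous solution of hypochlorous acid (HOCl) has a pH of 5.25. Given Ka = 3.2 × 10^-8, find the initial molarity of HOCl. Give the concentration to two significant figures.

[H+] = 10^(-5.25) = 5.62 × 10^-6 M = x
Ka = x²/(C₀ − x) ⇒ C₀ = x + x²/Ka
C₀ = 5.62 × 10^-6 + (5.62 × 10^-6)²/(3.2 × 10^-8) = 9.93 × 10^-4 M

C₀ = 9.9 × 10^-4 M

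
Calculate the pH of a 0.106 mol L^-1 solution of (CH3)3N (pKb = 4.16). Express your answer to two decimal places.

pH = 11.43

(CH3)3N + H2O ⇌ (CH3)3NH+ + OH-
Kb = 10^(−4.16) = 6.92 × 10^-5
From the ICE table, Kb = [OH-]²/(0.106 − [OH-]) = 6.92 × 10^-5.
Since Kb ≪ C₀, [OH-] ≈ √(Kb·C₀) = 2.71 × 10^-3 M.
Check: 2.6% ionized — well under 5%, approximation valid.
pOH = −log(2.71 × 10^-3) = 2.57; pH = 14.00 − 2.57 = 11.43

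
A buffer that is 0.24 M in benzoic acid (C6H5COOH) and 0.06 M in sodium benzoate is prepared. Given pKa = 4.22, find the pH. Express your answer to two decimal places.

Henderson–Hasselbalch: pH = pKa + log([C6H5COO-]/[C6H5COOH]) = 4.22 + log(0.06/0.24)
pH = 4.22 + (-0.602) = 3.62

pH = 3.62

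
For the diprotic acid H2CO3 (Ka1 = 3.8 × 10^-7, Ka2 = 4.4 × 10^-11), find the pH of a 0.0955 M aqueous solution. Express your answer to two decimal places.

pH = 3.72

Since Ka1 ≫ Ka2, the first ionization dominates [H+].
Ka1 = x²/(0.0955 − x) = 3.8 × 10^-7
x ≈ √(3.8 × 10^-7 × 0.0955) = 1.90 × 10^-4 M
pH = −log(1.90 × 10^-4) = 3.72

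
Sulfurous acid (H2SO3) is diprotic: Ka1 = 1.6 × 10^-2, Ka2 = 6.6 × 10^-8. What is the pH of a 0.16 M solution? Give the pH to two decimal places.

pH = 1.36

Ka1 ≫ Ka2, so treat the first dissociation as the only significant source of H+.
Ka1 = x²/(0.16 − x) = 1.6 × 10^-2
Solving the quadratic: x = (−Ka1 + √(Ka1² + 4·Ka1·C₀))/2 = 4.32 × 10^-2 M
pH = −log(4.32 × 10^-2) = 1.36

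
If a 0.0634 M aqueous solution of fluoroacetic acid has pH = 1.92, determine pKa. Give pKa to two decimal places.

pKa = 2.55

[H+] = 10^(-1.92) = 1.20 × 10^-2 M
At equilibrium [HA] = 0.0634 − 1.20 × 10^-2 = 5.14 × 10^-2 M
Ka = [H+][A-]/[HA] = (1.20 × 10^-2)² / 5.14 × 10^-2 = 2.80 × 10^-3
pKa = -log(2.80 × 10^-3) = 2.55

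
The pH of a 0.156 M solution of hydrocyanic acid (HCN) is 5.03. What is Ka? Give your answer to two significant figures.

Ka = 5.6 × 10^-10

[H+] = 10^(-5.03) = 9.33 × 10^-6 M
At equilibrium [HA] = 0.156 − 9.33 × 10^-6 = 1.56 × 10^-1 M
Ka = [H+][A-]/[HA] = (9.33 × 10^-6)² / 1.56 × 10^-1 = 5.6 × 10^-10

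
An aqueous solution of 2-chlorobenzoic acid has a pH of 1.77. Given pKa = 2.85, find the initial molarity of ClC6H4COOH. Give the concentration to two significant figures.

[H+] = 10^(-1.77) = 1.70 × 10^-2 M = x
Ka = 10^(−2.85) = 1.41 × 10^-3
Ka = x²/(C₀ − x) ⇒ C₀ = x + x²/Ka
C₀ = 1.70 × 10^-2 + (1.70 × 10^-2)²/(1.41 × 10^-3) = 2.22 × 10^-1 M

C₀ = 2.2 × 10^-1 M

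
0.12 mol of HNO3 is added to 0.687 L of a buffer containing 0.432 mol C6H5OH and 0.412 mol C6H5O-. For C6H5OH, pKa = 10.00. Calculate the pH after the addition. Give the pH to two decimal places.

Added H+ converts C6H5O- to C6H5OH: C6H5OH → 0.552 mol, C6H5O- → 0.292 mol.
Henderson–Hasselbalch with mole ratio 0.292/0.552: pH = 10.00 + (-0.277)

pH = 9.72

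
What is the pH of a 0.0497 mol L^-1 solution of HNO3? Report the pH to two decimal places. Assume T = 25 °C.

pH = 1.30

HNO3 is a strong acid and dissociates completely, so [H+] = 0.0497 M.
pH = -log(0.0497) = 1.30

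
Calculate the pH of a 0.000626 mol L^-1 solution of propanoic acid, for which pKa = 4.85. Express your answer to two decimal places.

pH = 4.06

CH3CH2COOH ⇌ CH3CH2COO- + H+
Ka = 10^(−4.85) = 1.41 × 10^-5
Ka = [H+]²/(0.000626 − [H+]) = 1.41 × 10^-5
[H+] is not negligible relative to C₀; solve [H+]² + 1.41e-05·[H+] − 8.83e-09 = 0.
[H+] = (−Ka + √(Ka² + 4·Ka·C₀))/2 = 8.72 × 10^-5 M
pH = −log(8.72 × 10^-5) = 4.06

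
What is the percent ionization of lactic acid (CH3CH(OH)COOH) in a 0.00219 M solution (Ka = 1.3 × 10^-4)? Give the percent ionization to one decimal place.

21.6%

CH3CH(OH)COOH ⇌ CH3CH(OH)COO- + H+; let x = [H+] at equilibrium.
Solve x² + 0.00013x − 2.85e-07 = 0 → x = 4.73 × 10^-4 M
% ionization = x/C₀ × 100% = 4.73 × 10^-4/0.00219 × 100% = 21.6%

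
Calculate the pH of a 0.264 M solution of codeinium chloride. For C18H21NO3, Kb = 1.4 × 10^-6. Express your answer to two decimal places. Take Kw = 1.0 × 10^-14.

C18H22NO3+ is the conjugate acid of the weak base C18H21NO3.
Ka = Kw/Kb = 1.0×10^-14 / 1.4 × 10^-6 = 7.14 × 10^-9
From the ICE table, Ka = x²/(0.264 − x) = 7.14 × 10^-9.
Neglecting x in the denominator: x = √(7.14 × 10^-9 × 0.264) = 4.34 × 10^-5 M
pH = −log[H+] = −log(4.34 × 10^-5) = 4.36

pH = 4.36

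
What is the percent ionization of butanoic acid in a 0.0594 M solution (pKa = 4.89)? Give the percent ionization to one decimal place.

1.5%

CH3(CH2)2COOH ⇌ CH3(CH2)2COO- + H+; let x = [H+] at equilibrium.
Ka = 10^(−4.89) = 1.29 × 10^-5
x ≈ √(Ka·C₀) = √(1.29 × 10^-5 × 0.0594) = 8.75 × 10^-4 M
% ionization = x/C₀ × 100% = 8.75 × 10^-4/0.0594 × 100% = 1.5%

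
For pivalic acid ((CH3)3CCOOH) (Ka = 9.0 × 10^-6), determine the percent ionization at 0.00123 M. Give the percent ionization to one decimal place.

(CH3)3CCOOH ⇌ (CH3)3CCOO- + H+; let x = [H+] at equilibrium.
Solve x² + 9e-06x − 1.11e-08 = 0 → x = 1.01 × 10^-4 M
Fraction ionized = 1.01 × 10^-4 / 0.00123 = 0.0821 → 8.2%

8.2%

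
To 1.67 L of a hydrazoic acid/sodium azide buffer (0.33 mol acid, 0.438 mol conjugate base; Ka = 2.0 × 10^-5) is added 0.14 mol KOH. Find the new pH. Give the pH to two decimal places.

pH = 5.18

OH- converts HN3 to N3-: HN3 → 0.19 mol, N3- → 0.578 mol.
pKa = −log(2.0 × 10^-5) = 4.699
Henderson–Hasselbalch with mole ratio 0.578/0.19: pH = 4.699 + (+0.483)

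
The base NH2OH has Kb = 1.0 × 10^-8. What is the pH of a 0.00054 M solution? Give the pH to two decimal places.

NH2OH + H2O ⇌ NH3OH+ + OH-
From the ICE table, Kb = x²/(0.00054 − x) = 1.0 × 10^-8.
Since Kb ≪ C₀, x ≈ √(Kb·C₀) = 2.32 × 10^-6 M.
Check: 0.43% ionized — well under 5%, approximation valid.
pOH = −log(2.32 × 10^-6) = 5.63; pH = 14.00 − 5.63 = 8.37

pH = 8.37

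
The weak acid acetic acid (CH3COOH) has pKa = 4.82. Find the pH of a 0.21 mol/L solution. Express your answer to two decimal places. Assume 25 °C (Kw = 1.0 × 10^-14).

CH3COOH ⇌ CH3COO- + H+
Ka = 10^(−4.82) = 1.51 × 10^-5
From the ICE table, Ka = x²/(0.21 − x) = 1.51 × 10^-5.
Assume x ≪ 0.21: x ≈ √(1.51 × 10^-5 × 0.21) = 1.78 × 10^-3 M
pH = −log[H+] = −log(1.78 × 10^-3) = 2.75

pH = 2.75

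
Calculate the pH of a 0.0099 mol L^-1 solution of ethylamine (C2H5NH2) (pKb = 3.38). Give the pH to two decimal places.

C2H5NH2 + H2O ⇌ C2H5NH3+ + OH-
Kb = 10^(−3.38) = 4.17 × 10^-4
Kb = [OH-]²/(0.0099 − [OH-]) = 4.17 × 10^-4
Here C₀/Kb ≈ 23.7, so the small-[OH-] approximation fails. Use the quadratic:
[OH-] = (−Kb + √(Kb² + 4·Kb·C₀))/2 = 1.83 × 10^-3 M
pOH = 2.74, so pH = 14.00 − pOH = 11.26

pH = 11.26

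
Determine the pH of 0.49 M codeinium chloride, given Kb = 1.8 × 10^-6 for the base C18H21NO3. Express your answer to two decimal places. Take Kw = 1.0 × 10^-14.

pH = 4.28

C18H22NO3+ is the conjugate acid of the weak base C18H21NO3.
Ka = Kw/Kb = 1.0×10^-14 / 1.8 × 10^-6 = 5.56 × 10^-9
From the ICE table, Ka = [H+]²/(0.49 − [H+]) = 5.56 × 10^-9.
Assume [H+] ≪ 0.49: [H+] ≈ √(5.56 × 10^-9 × 0.49) = 5.22 × 10^-5 M
([H+]/C₀ = 0.011% < 5%, so the approximation holds.)
pH = −log(5.22 × 10^-5) = 4.28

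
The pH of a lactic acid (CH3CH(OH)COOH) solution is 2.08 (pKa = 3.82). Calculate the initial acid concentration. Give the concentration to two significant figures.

C₀ = 4.7 × 10^-1 M

[H+] = 10^(-2.08) = 8.32 × 10^-3 M = x
Ka = 10^(−3.82) = 1.51 × 10^-4
Ka = x²/(C₀ − x) ⇒ C₀ = x + x²/Ka
C₀ = 8.32 × 10^-3 + (8.32 × 10^-3)²/(1.51 × 10^-4) = 4.67 × 10^-1 M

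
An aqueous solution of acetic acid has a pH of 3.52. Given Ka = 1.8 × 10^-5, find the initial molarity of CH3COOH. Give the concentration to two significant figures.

C₀ = 5.4 × 10^-3 M

[H+] = 10^(-3.52) = 3.02 × 10^-4 M = x
Ka = x²/(C₀ − x) ⇒ C₀ = x + x²/Ka
C₀ = 3.02 × 10^-4 + (3.02 × 10^-4)²/(1.8 × 10^-5) = 5.37 × 10^-3 M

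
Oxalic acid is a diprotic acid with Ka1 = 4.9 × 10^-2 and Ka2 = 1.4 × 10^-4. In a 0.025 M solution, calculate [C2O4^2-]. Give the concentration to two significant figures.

First ionization gives [H+] ≈ [HC2O4-] = 1.82 × 10^-2 M.
Second step: Ka2 = [H+][C2O4^2-]/[HC2O4-] ≈ [C2O4^2-] (since [H+] ≈ [HC2O4-]).
So [C2O4^2-] ≈ Ka2.

1.4 × 10^-4 M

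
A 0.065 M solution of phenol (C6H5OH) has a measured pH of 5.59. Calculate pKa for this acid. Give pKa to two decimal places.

pKa = 9.99

[H+] = 10^(-5.59) = 2.57 × 10^-6 M
At equilibrium [HA] = 0.065 − 2.57 × 10^-6 = 6.50 × 10^-2 M
Ka = [H+][A-]/[HA] = (2.57 × 10^-6)² / 6.50 × 10^-2 = 1.02 × 10^-10
pKa = -log(1.02 × 10^-10) = 9.99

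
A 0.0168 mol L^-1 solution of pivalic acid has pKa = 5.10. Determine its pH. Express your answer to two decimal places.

pH = 3.44

(CH3)3CCOOH ⇌ (CH3)3CCOO- + H+
Ka = 10^(−5.10) = 7.94 × 10^-6
Ka = [H+]²/(0.0168 − [H+]) = 7.94 × 10^-6
Since Ka ≪ C₀, [H+] ≈ √(Ka·C₀) = 3.65 × 10^-4 M.
([H+]/C₀ = 2.2% < 5%, so the approximation holds.)
pH = −log[H+] = −log(3.65 × 10^-4) = 3.44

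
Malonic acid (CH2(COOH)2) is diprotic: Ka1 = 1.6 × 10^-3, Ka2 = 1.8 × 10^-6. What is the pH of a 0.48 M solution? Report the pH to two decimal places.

pH = 1.57

Ka1 ≫ Ka2, so treat the first dissociation as the only significant source of H+.
Ka1 = x²/(0.48 − x) = 1.6 × 10^-3
Solving the quadratic: x = (−Ka1 + √(Ka1² + 4·Ka1·C₀))/2 = 2.69 × 10^-2 M
pH = −log(2.69 × 10^-2) = 1.57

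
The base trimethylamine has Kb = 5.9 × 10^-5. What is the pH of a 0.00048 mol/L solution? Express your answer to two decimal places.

pH = 10.15

(CH3)3N + H2O ⇌ (CH3)3NH+ + OH-
From the ICE table, Kb = [OH-]²/(0.00048 − [OH-]) = 5.9 × 10^-5.
Here C₀/Kb ≈ 8.14, so the small-[OH-] approximation fails. Use the quadratic:
[OH-] = [−5.9e-05 + √(5.9e-05² + 1.13e-07)]/2 = 1.41 × 10^-4 M
pOH = −log(1.41 × 10^-4) = 3.85; pH = 14.00 − 3.85 = 10.15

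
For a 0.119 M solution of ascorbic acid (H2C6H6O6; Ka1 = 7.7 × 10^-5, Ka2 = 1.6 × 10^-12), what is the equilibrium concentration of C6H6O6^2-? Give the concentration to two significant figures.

1.6 × 10^-12 M

First ionization gives [H+] ≈ [HC6H6O6-] = 3.03 × 10^-3 M.
Second step: Ka2 = [H+][C6H6O6^2-]/[HC6H6O6-] ≈ [C6H6O6^2-] (since [H+] ≈ [HC6H6O6-]).
So [C6H6O6^2-] ≈ Ka2.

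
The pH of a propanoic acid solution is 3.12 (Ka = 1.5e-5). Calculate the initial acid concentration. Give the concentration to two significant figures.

[H+] = 10^(-3.12) = 7.59 × 10^-4 M = x
Ka = x²/(C₀ − x) ⇒ C₀ = x + x²/Ka
C₀ = 7.59 × 10^-4 + (7.59 × 10^-4)²/(1.5 × 10^-5) = 3.92 × 10^-2 M

C₀ = 3.9 × 10^-2 M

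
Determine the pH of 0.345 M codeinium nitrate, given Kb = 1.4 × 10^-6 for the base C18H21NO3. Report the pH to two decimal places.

C18H22NO3+ is the conjugate acid of the weak base C18H21NO3.
Ka = Kw/Kb = 1.0×10^-14 / 1.4 × 10^-6 = 7.14 × 10^-9
Ka = [H+]²/(0.345 − [H+]) = 7.14 × 10^-9
Since Ka ≪ C₀, [H+] ≈ √(Ka·C₀) = 4.96 × 10^-5 M.
pH = −log[H+] = −log(4.96 × 10^-5) = 4.30

pH = 4.30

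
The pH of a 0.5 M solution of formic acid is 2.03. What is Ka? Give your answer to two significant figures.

[H+] = 10^(-2.03) = 9.33 × 10^-3 M
At equilibrium [HA] = 0.5 − 9.33 × 10^-3 = 4.91 × 10^-1 M
Ka = [H+][A-]/[HA] = (9.33 × 10^-3)² / 4.91 × 10^-1 = 1.8 × 10^-4

Ka = 1.8 × 10^-4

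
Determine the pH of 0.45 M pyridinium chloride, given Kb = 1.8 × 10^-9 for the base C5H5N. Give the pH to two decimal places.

C5H5NH+ is the conjugate acid of the weak base C5H5N.
Ka = Kw/Kb = 1.0×10^-14 / 1.8 × 10^-9 = 5.56 × 10^-6
Ka = [H+]²/(0.45 − [H+]) = 5.56 × 10^-6
Assume [H+] ≪ 0.45: [H+] ≈ √(5.56 × 10^-6 × 0.45) = 1.58 × 10^-3 M
([H+]/C₀ = 0.35% < 5%, so the approximation holds.)
pH = −log[H+] = −log(1.58 × 10^-3) = 2.80

pH = 2.80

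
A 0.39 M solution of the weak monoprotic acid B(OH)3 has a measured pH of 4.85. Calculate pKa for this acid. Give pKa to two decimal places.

pKa = 9.29

[H+] = 10^(-4.85) = 1.41 × 10^-5 M
At equilibrium [HA] = 0.39 − 1.41 × 10^-5 = 3.90 × 10^-1 M
Ka = [H+][A-]/[HA] = (1.41 × 10^-5)² / 3.90 × 10^-1 = 5.10 × 10^-10
pKa = -log(5.10 × 10^-10) = 9.29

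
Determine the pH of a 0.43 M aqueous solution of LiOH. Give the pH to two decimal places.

pH = 13.63

LiOH is a strong base; [OH-] = 0.43 M.
pOH = -log(0.43) = 0.37
pH = 14.00 - 0.37 = 13.63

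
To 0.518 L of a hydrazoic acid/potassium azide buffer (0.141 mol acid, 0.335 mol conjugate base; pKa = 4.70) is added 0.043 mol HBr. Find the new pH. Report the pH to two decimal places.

Added H+ converts N3- to HN3: HN3 → 0.184 mol, N3- → 0.292 mol.
pH = pKa + log([A⁻]/[HA]) = 4.70 + log(0.292/0.184) = 4.70 +0.201

pH = 4.90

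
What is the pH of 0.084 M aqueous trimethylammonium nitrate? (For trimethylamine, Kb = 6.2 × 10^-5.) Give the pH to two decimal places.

(CH3)3NH+ is the conjugate acid of the weak base (CH3)3N.
Ka = Kw/Kb = 1.0×10^-14 / 6.2 × 10^-5 = 1.61 × 10^-10
Ka = [H+]²/(0.084 − [H+]) = 1.61 × 10^-10
Since Ka ≪ C₀, [H+] ≈ √(Ka·C₀) = 3.68 × 10^-6 M.
([H+]/C₀ = 0.0044% < 5%, so the approximation holds.)
pH = −log(3.68 × 10^-6) = 5.43

pH = 5.43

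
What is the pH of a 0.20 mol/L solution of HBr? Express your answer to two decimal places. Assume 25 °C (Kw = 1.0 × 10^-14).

HBr is a strong acid and dissociates completely, so [H+] = 0.20 M.
pH = -log(0.2) = 0.70

pH = 0.70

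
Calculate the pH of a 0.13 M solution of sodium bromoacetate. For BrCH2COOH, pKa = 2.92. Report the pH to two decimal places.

pH = 8.02

BrCH2COO- is the conjugate base of the weak acid BrCH2COOH.
Ka = 10^(−2.92) = 1.20 × 10^-3
Kb = Kw/Ka = 1.0×10^-14 / 1.20 × 10^-3 = 8.33 × 10^-12
Kb = [OH-]²/(0.13 − [OH-]) = 8.33 × 10^-12
Assume [OH-] ≪ 0.13: [OH-] ≈ √(8.33 × 10^-12 × 0.13) = 1.04 × 10^-6 M
pOH = −log(1.04 × 10^-6) = 5.98; pH = 14.00 − 5.98 = 8.02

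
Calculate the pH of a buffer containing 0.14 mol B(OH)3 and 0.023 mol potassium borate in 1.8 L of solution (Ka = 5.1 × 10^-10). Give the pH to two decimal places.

pKa = −log(5.1 × 10^-10) = 9.292
Using pH = pKa + log([base]/[acid]) with [base]/[acid] = 0.023/0.14:
pH = 9.292 + (-0.784) = 8.51

pH = 8.51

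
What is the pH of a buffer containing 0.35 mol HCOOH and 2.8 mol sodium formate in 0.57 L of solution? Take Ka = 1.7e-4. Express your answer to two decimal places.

pH = 4.67

pKa = −log(1.7 × 10^-4) = 3.770
Using pH = pKa + log([base]/[acid]) with [base]/[acid] = 2.8/0.35:
pH = 3.770 + (+0.903) = 4.67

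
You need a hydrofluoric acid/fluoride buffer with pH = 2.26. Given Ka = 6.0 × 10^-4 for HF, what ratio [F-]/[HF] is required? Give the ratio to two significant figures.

ratio = 0.11

pKa = -log(6.0 × 10^-4) = 3.222
pH = pKa + log(r) ⇒ log(r) = 2.26 − 3.222 = -0.962
r = [F-]/[HF] = 10^(-0.962) = 0.109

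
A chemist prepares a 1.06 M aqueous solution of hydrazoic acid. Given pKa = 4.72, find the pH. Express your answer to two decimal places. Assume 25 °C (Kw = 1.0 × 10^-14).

HN3 ⇌ N3- + H+
Ka = 10^(−4.72) = 1.91 × 10^-5
Ka = [H+]²/(1.06 − [H+]) = 1.91 × 10^-5
Since Ka ≪ C₀, [H+] ≈ √(Ka·C₀) = 4.50 × 10^-3 M.
Check: 0.42% ionized — well under 5%, approximation valid.
pH = −log[H+] = −log(4.50 × 10^-3) = 2.35

pH = 2.35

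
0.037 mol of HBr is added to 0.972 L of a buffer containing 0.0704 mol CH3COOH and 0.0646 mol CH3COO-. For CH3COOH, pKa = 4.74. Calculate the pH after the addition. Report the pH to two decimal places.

pH = 4.15

Added H+ converts CH3COO- to CH3COOH: CH3COOH → 0.107 mol, CH3COO- → 0.0276 mol.
pH = pKa + log(n_CH3COO-/n_CH3COOH) = 4.74 + log(0.0276/0.107) = 4.74 + (-0.588)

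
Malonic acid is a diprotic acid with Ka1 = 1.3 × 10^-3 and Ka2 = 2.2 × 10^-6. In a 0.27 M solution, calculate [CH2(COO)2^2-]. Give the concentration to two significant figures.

First ionization gives [H+] ≈ [CH2(COOH)COO-] = 1.81 × 10^-2 M.
Second step: Ka2 = [H+][CH2(COO)2^2-]/[CH2(COOH)COO-] ≈ [CH2(COO)2^2-] (since [H+] ≈ [CH2(COOH)COO-]).
So [CH2(COO)2^2-] ≈ Ka2.

2.2 × 10^-6 M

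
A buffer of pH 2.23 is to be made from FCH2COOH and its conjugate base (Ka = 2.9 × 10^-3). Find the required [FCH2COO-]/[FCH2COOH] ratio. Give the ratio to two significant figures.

pKa = -log(2.9 × 10^-3) = 2.538
pH = pKa + log(r) ⇒ log(r) = 2.23 − 2.538 = -0.308
r = [FCH2COO-]/[FCH2COOH] = 10^(-0.308) = 0.492

ratio = 0.49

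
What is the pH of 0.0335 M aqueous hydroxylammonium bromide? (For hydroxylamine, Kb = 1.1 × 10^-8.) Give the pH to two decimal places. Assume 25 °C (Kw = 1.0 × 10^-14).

NH3OH+ is the conjugate acid of the weak base NH2OH.
Ka = Kw/Kb = 1.0×10^-14 / 1.1 × 10^-8 = 9.09 × 10^-7
From the ICE table, Ka = x²/(0.0335 − x) = 9.09 × 10^-7.
Neglecting x in the denominator: x = √(9.09 × 10^-7 × 0.0335) = 1.75 × 10^-4 M
(x/C₀ = 0.52% < 5%, so the approximation holds.)
pH = −log(1.75 × 10^-4) = 3.76

pH = 3.76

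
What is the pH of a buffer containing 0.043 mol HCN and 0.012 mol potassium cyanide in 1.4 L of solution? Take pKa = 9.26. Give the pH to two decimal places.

pH = pKa + log([A⁻]/[HA]) = 9.26 + log(0.012/0.043)
pH = 9.26 + (-0.554) = 8.71

pH = 8.71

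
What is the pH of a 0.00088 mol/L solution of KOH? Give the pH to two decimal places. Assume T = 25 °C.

pH = 10.94

KOH is a strong base; [OH-] = 0.00088 M.
pOH = -log(0.00088) = 3.06
pH = 14.00 - 3.06 = 10.94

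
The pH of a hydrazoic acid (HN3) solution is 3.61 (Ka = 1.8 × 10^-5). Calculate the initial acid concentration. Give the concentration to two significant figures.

[H+] = 10^(-3.61) = 2.45 × 10^-4 M = x
Ka = x²/(C₀ − x) ⇒ C₀ = x + x²/Ka
C₀ = 2.45 × 10^-4 + (2.45 × 10^-4)²/(1.8 × 10^-5) = 3.58 × 10^-3 M

C₀ = 3.6 × 10^-3 M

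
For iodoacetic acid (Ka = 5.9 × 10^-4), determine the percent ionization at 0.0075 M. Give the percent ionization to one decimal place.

24.4%

ICH2COOH ⇌ ICH2COO- + H+; let x = [H+] at equilibrium.
Solve x² + 0.00059x − 4.42e-06 = 0 → x = 1.83 × 10^-3 M
% ionization = x/C₀ × 100% = 1.83 × 10^-3/0.0075 × 100% = 24.4%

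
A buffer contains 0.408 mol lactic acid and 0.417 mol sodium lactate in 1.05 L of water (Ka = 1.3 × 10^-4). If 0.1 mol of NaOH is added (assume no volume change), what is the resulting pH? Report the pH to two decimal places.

After neutralization: n(CH3CH(OH)COOH) = 0.308 mol, n(CH3CH(OH)COO-) = 0.517 mol.
pKa = −log(1.3 × 10^-4) = 3.886
Henderson–Hasselbalch with mole ratio 0.517/0.308: pH = 3.886 + (+0.225)

pH = 4.11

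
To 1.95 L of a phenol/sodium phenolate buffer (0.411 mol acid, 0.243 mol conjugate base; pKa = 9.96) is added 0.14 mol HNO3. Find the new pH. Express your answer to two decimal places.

After neutralization: n(C6H5OH) = 0.551 mol, n(C6H5O-) = 0.103 mol.
pH = pKa + log([A⁻]/[HA]) = 9.96 + log(0.103/0.551) = 9.96 -0.728

pH = 9.23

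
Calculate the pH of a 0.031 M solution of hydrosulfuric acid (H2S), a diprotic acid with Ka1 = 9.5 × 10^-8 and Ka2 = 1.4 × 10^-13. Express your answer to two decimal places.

pH = 4.27

Since Ka1 ≫ Ka2, the first ionization dominates [H+].
Ka1 = x²/(0.031 − x) = 9.5 × 10^-8
x ≈ √(9.5 × 10^-8 × 0.031) = 5.43 × 10^-5 M
pH = −log(5.43 × 10^-5) = 4.27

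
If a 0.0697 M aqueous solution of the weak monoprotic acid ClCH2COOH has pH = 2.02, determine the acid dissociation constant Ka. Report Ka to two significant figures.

[H+] = 10^(-2.02) = 9.55 × 10^-3 M
At equilibrium [HA] = 0.0697 − 9.55 × 10^-3 = 6.01 × 10^-2 M
Ka = [H+][A-]/[HA] = (9.55 × 10^-3)² / 6.01 × 10^-2 = 1.5 × 10^-3

Ka = 1.5 × 10^-3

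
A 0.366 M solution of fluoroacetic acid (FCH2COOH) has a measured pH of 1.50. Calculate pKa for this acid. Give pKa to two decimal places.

pKa = 2.52

[H+] = 10^(-1.50) = 3.16 × 10^-2 M
At equilibrium [HA] = 0.366 − 3.16 × 10^-2 = 3.34 × 10^-1 M
Ka = [H+][A-]/[HA] = (3.16 × 10^-2)² / 3.34 × 10^-1 = 2.99 × 10^-3
pKa = -log(2.99 × 10^-3) = 2.52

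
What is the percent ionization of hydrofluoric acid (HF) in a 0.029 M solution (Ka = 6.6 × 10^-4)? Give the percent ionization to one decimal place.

14.0%

HF ⇌ F- + H+; let x = [H+] at equilibrium.
Ka = x²/(C₀ − x); solving the quadratic gives x = 4.06 × 10^-3 M.
% ionization = x/C₀ × 100% = 4.06 × 10^-3/0.029 × 100% = 14.0%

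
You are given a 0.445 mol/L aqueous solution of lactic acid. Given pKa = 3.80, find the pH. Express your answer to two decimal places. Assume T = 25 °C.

pH = 2.08

CH3CH(OH)COOH ⇌ CH3CH(OH)COO- + H+
Ka = 10^(−3.80) = 1.58 × 10^-4
From the ICE table, Ka = [H+]²/(0.445 − [H+]) = 1.58 × 10^-4.
Neglecting [H+] in the denominator: [H+] = √(1.58 × 10^-4 × 0.445) = 8.39 × 10^-3 M
([H+]/C₀ = 1.9% < 5%, so the approximation holds.)
pH = −log[H+] = −log(8.39 × 10^-3) = 2.08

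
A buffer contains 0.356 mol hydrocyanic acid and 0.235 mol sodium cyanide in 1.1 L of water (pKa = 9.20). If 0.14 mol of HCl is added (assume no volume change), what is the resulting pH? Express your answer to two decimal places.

Added H+ converts CN- to HCN: HCN → 0.496 mol, CN- → 0.095 mol.
Henderson–Hasselbalch with mole ratio 0.095/0.496: pH = 9.20 + (-0.718)

pH = 8.48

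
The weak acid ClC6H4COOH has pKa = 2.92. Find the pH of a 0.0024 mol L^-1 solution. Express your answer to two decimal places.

ClC6H4COOH ⇌ ClC6H4COO- + H+
Ka = 10^(−2.92) = 1.20 × 10^-3
From the ICE table, Ka = [H+]²/(0.0024 − [H+]) = 1.20 × 10^-3.
Here C₀/Ka ≈ 2, so the small-[H+] approximation fails. Use the quadratic:
[H+] = [−0.0012 + √(0.0012² + 1.15e-05)]/2 = 1.20 × 10^-3 M
pH = −log[H+] = −log(1.20 × 10^-3) = 2.92

pH = 2.92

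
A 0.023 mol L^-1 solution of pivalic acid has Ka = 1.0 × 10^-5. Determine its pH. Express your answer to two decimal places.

(CH3)3CCOOH ⇌ (CH3)3CCOO- + H+
From the ICE table, Ka = [H+]²/(0.023 − [H+]) = 1.0 × 10^-5.
Since Ka ≪ C₀, [H+] ≈ √(Ka·C₀) = 4.80 × 10^-4 M.
Check: 2.1% ionized — well under 5%, approximation valid.
pH = −log[H+] = −log(4.80 × 10^-4) = 3.32

pH = 3.32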